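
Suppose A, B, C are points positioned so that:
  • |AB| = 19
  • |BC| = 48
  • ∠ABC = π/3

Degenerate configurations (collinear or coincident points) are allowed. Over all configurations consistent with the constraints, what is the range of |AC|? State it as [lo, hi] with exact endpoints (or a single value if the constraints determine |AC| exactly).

|AB| ∈ {19}
|BC| ∈ {48}
|AC| ∈ {√(1753)}

|AC| = √(1753)  (≈ 41.8688)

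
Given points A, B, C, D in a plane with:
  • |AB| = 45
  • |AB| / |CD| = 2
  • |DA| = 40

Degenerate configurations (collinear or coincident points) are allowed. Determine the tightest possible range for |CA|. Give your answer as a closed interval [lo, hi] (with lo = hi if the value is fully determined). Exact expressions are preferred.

|CA| ∈ [35/2, 125/2]  (≈ [17.5000, 62.5000])

|AB| ∈ {45}
|AD| ∈ {40}
|CD| ∈ {45/2}
|BD| ∈ [5, 85]
|AC| ∈ [35/2, 125/2]
|BC| ∈ [0, 215/2]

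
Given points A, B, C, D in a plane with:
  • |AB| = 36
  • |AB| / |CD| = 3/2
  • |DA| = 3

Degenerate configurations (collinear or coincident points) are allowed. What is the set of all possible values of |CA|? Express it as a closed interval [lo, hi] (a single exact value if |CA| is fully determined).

|AB| ∈ {36}
|AD| ∈ {3}
|CD| ∈ {24}
|BD| ∈ [33, 39]
|AC| ∈ [21, 27]
|BC| ∈ [9, 63]

|CA| ∈ [21, 27]  (≈ [21.0000, 27.0000])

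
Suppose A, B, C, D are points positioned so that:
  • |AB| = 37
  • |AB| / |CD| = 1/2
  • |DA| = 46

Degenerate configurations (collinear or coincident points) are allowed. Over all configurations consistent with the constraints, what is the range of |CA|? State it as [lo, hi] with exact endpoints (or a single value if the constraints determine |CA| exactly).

|CA| ∈ [28, 120]  (≈ [28.0000, 120.0000])

|AB| ∈ {37}
|AD| ∈ {46}
|CD| ∈ {74}
|BD| ∈ [9, 83]
|AC| ∈ [28, 120]
|BC| ∈ [0, 157]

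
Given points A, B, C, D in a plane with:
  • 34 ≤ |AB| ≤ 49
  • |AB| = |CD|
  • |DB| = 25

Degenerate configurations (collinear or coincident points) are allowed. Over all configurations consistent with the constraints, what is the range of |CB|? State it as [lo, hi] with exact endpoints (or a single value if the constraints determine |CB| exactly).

|AB| ∈ [34, 49]
|BD| ∈ {25}
|CD| ∈ [34, 49]
|AD| ∈ [9, 74]
|BC| ∈ [9, 74]
|AC| ∈ [0, 123]

|CB| ∈ [9, 74]  (≈ [9.0000, 74.0000])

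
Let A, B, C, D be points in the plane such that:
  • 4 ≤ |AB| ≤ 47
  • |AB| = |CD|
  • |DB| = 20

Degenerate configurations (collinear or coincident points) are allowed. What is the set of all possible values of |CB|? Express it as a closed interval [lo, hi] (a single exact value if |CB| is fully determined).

|AB| ∈ [4, 47]
|BD| ∈ {20}
|CD| ∈ [4, 47]
|AD| ∈ [0, 67]
|BC| ∈ [0, 67]
|AC| ∈ [0, 114]

|CB| ∈ [0, 67]  (≈ [0.0000, 67.0000])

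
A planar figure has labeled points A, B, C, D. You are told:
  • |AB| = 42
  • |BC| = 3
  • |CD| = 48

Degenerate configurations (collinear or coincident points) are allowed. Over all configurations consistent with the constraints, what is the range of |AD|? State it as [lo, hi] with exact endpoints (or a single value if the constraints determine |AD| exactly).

|AD| ∈ [3, 93]  (≈ [3.0000, 93.0000])

|AB| ∈ {42}
|BC| ∈ {3}
|CD| ∈ {48}
|AC| ∈ [39, 45]
|BD| ∈ [45, 51]
|AD| ∈ [3, 93]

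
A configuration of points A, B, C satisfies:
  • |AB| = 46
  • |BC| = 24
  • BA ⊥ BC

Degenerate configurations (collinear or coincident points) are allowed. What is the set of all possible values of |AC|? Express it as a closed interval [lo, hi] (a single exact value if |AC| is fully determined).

|AB| ∈ {46}
|BC| ∈ {24}
|AC| ∈ {2·√(673)}

|AC| = 2·√(673)  (≈ 51.8845)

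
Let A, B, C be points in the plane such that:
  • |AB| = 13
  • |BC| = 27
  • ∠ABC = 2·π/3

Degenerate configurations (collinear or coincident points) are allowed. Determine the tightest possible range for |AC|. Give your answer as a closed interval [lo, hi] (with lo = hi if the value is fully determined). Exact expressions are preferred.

|AC| = √(1249)  (≈ 35.3412)

|AB| ∈ {13}
|BC| ∈ {27}
|AC| ∈ {√(1249)}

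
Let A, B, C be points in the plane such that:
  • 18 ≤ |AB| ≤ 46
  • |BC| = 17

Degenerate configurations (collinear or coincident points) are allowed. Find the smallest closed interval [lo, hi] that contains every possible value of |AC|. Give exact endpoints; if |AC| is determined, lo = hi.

|AC| ∈ [1, 63]  (≈ [1.0000, 63.0000])

|AB| ∈ [18, 46]
|BC| ∈ {17}
|AC| ∈ [1, 63]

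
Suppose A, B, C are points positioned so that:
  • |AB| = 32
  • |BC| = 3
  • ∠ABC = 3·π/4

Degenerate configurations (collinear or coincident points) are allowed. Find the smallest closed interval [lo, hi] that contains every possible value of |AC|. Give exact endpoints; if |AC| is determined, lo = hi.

|AC| = √(96·√(2) + 1033)  (≈ 34.1872)

|AB| ∈ {32}
|BC| ∈ {3}
|AC| ∈ {√(96·√(2) + 1033)}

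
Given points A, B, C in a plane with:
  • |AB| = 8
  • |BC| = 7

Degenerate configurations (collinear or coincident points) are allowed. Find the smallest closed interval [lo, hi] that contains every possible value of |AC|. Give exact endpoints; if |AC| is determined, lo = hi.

|AB| ∈ {8}
|BC| ∈ {7}
|AC| ∈ [1, 15]

|AC| ∈ [1, 15]  (≈ [1.0000, 15.0000])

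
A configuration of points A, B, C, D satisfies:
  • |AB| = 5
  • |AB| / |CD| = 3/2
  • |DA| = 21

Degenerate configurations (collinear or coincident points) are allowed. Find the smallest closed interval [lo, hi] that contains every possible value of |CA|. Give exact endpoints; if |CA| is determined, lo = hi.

|AB| ∈ {5}
|AD| ∈ {21}
|CD| ∈ {10/3}
|BD| ∈ [16, 26]
|AC| ∈ [53/3, 73/3]
|BC| ∈ [38/3, 88/3]

|CA| ∈ [53/3, 73/3]  (≈ [17.6667, 24.3333])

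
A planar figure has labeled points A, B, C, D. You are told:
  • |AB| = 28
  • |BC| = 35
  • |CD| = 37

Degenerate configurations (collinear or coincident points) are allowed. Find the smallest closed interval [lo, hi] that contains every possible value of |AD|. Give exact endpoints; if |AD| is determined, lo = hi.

|AD| ∈ [0, 100]  (≈ [0.0000, 100.0000])

|AB| ∈ {28}
|BC| ∈ {35}
|CD| ∈ {37}
|AC| ∈ [7, 63]
|BD| ∈ [2, 72]
|AD| ∈ [0, 100]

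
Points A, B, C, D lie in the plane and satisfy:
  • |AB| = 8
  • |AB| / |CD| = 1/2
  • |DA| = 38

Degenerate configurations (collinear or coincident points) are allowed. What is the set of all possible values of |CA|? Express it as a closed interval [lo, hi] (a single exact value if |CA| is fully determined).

|AB| ∈ {8}
|AD| ∈ {38}
|CD| ∈ {16}
|BD| ∈ [30, 46]
|AC| ∈ [22, 54]
|BC| ∈ [14, 62]

|CA| ∈ [22, 54]  (≈ [22.0000, 54.0000])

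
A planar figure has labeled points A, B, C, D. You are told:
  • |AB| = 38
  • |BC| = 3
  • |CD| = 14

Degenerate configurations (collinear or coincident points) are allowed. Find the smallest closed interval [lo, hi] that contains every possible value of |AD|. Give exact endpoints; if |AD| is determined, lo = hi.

|AB| ∈ {38}
|BC| ∈ {3}
|CD| ∈ {14}
|AC| ∈ [35, 41]
|BD| ∈ [11, 17]
|AD| ∈ [21, 55]

|AD| ∈ [21, 55]  (≈ [21.0000, 55.0000])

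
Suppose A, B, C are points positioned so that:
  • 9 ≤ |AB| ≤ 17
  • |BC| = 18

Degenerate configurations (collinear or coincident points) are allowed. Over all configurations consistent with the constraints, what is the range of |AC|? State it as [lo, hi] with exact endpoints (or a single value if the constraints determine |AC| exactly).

|AC| ∈ [1, 35]  (≈ [1.0000, 35.0000])

|AB| ∈ [9, 17]
|BC| ∈ {18}
|AC| ∈ [1, 35]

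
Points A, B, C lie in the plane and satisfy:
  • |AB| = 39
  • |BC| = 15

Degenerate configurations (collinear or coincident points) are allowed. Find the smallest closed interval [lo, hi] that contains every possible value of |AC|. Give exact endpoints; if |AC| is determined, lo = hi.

|AB| ∈ {39}
|BC| ∈ {15}
|AC| ∈ [24, 54]

|AC| ∈ [24, 54]  (≈ [24.0000, 54.0000])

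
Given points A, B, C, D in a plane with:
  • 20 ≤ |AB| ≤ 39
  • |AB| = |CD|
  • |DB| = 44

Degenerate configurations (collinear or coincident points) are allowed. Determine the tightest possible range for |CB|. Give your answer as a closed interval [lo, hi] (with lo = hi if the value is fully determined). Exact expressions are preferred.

|AB| ∈ [20, 39]
|BD| ∈ {44}
|CD| ∈ [20, 39]
|AD| ∈ [5, 83]
|BC| ∈ [5, 83]
|AC| ∈ [0, 122]

|CB| ∈ [5, 83]  (≈ [5.0000, 83.0000])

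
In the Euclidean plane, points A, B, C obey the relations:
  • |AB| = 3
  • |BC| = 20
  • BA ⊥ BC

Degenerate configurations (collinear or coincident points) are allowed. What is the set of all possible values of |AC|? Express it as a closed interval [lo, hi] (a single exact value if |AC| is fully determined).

|AC| = √(409)  (≈ 20.2237)

|AB| ∈ {3}
|BC| ∈ {20}
|AC| ∈ {√(409)}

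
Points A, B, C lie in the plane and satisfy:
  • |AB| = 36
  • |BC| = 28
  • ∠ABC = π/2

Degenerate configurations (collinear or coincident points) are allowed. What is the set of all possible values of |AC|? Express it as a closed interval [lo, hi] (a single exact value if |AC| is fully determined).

|AC| = 4·√(130)  (≈ 45.6070)

|AB| ∈ {36}
|BC| ∈ {28}
|AC| ∈ {4·√(130)}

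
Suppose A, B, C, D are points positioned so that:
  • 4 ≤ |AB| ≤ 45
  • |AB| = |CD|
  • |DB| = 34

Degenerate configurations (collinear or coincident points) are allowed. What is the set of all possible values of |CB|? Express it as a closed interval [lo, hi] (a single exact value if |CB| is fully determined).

|CB| ∈ [0, 79]  (≈ [0.0000, 79.0000])

|AB| ∈ [4, 45]
|BD| ∈ {34}
|CD| ∈ [4, 45]
|AD| ∈ [0, 79]
|BC| ∈ [0, 79]
|AC| ∈ [0, 124]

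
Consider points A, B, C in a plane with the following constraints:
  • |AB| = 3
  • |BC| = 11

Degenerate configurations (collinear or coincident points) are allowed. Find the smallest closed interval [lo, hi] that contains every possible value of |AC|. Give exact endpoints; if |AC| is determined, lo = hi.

|AB| ∈ {3}
|BC| ∈ {11}
|AC| ∈ [8, 14]

|AC| ∈ [8, 14]  (≈ [8.0000, 14.0000])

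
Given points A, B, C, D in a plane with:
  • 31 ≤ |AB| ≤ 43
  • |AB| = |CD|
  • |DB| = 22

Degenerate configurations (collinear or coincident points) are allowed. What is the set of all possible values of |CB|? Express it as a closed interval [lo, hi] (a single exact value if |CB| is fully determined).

|CB| ∈ [9, 65]  (≈ [9.0000, 65.0000])

|AB| ∈ [31, 43]
|BD| ∈ {22}
|CD| ∈ [31, 43]
|AD| ∈ [9, 65]
|BC| ∈ [9, 65]
|AC| ∈ [0, 108]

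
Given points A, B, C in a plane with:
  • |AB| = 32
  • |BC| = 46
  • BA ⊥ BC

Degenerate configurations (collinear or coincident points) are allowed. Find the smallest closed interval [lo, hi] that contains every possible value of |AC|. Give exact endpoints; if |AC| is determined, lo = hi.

|AB| ∈ {32}
|BC| ∈ {46}
|AC| ∈ {2·√(785)}

|AC| = 2·√(785)  (≈ 56.0357)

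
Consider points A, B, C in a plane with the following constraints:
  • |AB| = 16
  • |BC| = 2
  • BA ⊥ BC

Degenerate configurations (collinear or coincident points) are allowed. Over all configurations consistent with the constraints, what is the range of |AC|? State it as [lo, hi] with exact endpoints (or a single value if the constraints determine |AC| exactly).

|AC| = 2·√(65)  (≈ 16.1245)

|AB| ∈ {16}
|BC| ∈ {2}
|AC| ∈ {2·√(65)}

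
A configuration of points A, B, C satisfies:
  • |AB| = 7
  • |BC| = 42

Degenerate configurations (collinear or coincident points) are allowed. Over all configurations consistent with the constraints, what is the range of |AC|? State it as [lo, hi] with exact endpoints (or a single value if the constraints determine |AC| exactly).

|AC| ∈ [35, 49]  (≈ [35.0000, 49.0000])

|AB| ∈ {7}
|BC| ∈ {42}
|AC| ∈ [35, 49]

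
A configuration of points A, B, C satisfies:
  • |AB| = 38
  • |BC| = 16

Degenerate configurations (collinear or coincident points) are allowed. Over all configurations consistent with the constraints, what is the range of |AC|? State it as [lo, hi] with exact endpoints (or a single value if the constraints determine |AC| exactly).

|AB| ∈ {38}
|BC| ∈ {16}
|AC| ∈ [22, 54]

|AC| ∈ [22, 54]  (≈ [22.0000, 54.0000])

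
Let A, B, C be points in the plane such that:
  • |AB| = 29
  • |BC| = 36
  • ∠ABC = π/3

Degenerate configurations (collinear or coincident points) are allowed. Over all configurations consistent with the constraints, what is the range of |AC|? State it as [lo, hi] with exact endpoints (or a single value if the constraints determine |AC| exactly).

|AB| ∈ {29}
|BC| ∈ {36}
|AC| ∈ {√(1093)}

|AC| = √(1093)  (≈ 33.0606)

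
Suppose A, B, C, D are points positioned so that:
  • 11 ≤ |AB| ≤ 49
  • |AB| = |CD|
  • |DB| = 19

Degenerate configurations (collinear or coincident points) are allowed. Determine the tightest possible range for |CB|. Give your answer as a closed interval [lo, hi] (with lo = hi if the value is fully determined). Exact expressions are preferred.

|CB| ∈ [0, 68]  (≈ [0.0000, 68.0000])

|AB| ∈ [11, 49]
|BD| ∈ {19}
|CD| ∈ [11, 49]
|AD| ∈ [0, 68]
|BC| ∈ [0, 68]
|AC| ∈ [0, 117]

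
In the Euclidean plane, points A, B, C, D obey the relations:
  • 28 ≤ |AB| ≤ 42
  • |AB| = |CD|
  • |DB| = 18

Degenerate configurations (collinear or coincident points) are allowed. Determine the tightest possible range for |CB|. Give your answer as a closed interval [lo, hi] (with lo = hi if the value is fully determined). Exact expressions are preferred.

|AB| ∈ [28, 42]
|BD| ∈ {18}
|CD| ∈ [28, 42]
|AD| ∈ [10, 60]
|BC| ∈ [10, 60]
|AC| ∈ [0, 102]

|CB| ∈ [10, 60]  (≈ [10.0000, 60.0000])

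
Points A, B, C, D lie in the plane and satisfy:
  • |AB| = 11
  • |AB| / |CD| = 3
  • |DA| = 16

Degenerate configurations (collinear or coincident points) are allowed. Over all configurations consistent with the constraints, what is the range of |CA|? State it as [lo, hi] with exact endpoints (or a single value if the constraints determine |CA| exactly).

|CA| ∈ [37/3, 59/3]  (≈ [12.3333, 19.6667])

|AB| ∈ {11}
|AD| ∈ {16}
|CD| ∈ {11/3}
|BD| ∈ [5, 27]
|AC| ∈ [37/3, 59/3]
|BC| ∈ [4/3, 92/3]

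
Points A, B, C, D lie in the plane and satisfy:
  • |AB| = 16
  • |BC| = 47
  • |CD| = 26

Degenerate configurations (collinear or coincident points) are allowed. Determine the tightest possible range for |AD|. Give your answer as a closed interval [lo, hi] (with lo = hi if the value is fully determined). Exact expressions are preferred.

|AD| ∈ [5, 89]  (≈ [5.0000, 89.0000])

|AB| ∈ {16}
|BC| ∈ {47}
|CD| ∈ {26}
|AC| ∈ [31, 63]
|BD| ∈ [21, 73]
|AD| ∈ [5, 89]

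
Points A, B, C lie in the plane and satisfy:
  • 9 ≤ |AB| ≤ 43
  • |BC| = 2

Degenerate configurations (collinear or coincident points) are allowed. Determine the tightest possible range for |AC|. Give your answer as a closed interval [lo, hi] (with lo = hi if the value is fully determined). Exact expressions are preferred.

|AB| ∈ [9, 43]
|BC| ∈ {2}
|AC| ∈ [7, 45]

|AC| ∈ [7, 45]  (≈ [7.0000, 45.0000])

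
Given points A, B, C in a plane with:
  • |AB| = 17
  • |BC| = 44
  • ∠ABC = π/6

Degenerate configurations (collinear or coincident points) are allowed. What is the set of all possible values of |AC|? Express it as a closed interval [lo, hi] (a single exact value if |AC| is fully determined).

|AC| = √(2225 - 748·√(3))  (≈ 30.4865)

|AB| ∈ {17}
|BC| ∈ {44}
|AC| ∈ {√(2225 - 748·√(3))}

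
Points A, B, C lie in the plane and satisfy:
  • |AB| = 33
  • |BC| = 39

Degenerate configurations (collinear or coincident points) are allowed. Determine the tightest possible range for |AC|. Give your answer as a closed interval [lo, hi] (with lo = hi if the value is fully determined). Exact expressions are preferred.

|AB| ∈ {33}
|BC| ∈ {39}
|AC| ∈ [6, 72]

|AC| ∈ [6, 72]  (≈ [6.0000, 72.0000])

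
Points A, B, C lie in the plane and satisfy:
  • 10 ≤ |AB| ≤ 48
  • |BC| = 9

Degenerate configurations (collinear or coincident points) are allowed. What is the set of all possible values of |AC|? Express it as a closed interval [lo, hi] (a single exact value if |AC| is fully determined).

|AC| ∈ [1, 57]  (≈ [1.0000, 57.0000])

|AB| ∈ [10, 48]
|BC| ∈ {9}
|AC| ∈ [1, 57]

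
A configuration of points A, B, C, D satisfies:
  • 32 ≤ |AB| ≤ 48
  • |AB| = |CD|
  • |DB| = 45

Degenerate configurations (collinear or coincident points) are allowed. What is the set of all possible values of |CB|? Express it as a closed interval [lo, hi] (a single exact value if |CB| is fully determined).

|AB| ∈ [32, 48]
|BD| ∈ {45}
|CD| ∈ [32, 48]
|AD| ∈ [0, 93]
|BC| ∈ [0, 93]
|AC| ∈ [0, 141]

|CB| ∈ [0, 93]  (≈ [0.0000, 93.0000])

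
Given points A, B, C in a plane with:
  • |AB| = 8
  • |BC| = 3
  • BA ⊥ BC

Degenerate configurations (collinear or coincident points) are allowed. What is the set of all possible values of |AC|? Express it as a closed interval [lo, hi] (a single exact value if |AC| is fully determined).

|AC| = √(73)  (≈ 8.5440)

|AB| ∈ {8}
|BC| ∈ {3}
|AC| ∈ {√(73)}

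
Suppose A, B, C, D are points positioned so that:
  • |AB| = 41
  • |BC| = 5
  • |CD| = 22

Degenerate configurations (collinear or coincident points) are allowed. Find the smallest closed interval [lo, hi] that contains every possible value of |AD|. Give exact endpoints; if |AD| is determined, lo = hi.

|AD| ∈ [14, 68]  (≈ [14.0000, 68.0000])

|AB| ∈ {41}
|BC| ∈ {5}
|CD| ∈ {22}
|AC| ∈ [36, 46]
|BD| ∈ [17, 27]
|AD| ∈ [14, 68]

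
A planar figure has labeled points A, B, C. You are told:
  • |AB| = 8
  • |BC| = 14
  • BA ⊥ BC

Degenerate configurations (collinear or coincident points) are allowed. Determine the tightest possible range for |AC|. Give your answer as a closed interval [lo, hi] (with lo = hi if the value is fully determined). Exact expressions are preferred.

|AC| = 2·√(65)  (≈ 16.1245)

|AB| ∈ {8}
|BC| ∈ {14}
|AC| ∈ {2·√(65)}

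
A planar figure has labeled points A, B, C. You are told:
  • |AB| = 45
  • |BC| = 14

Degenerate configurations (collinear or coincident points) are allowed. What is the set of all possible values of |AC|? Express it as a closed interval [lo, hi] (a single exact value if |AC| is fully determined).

|AC| ∈ [31, 59]  (≈ [31.0000, 59.0000])

|AB| ∈ {45}
|BC| ∈ {14}
|AC| ∈ [31, 59]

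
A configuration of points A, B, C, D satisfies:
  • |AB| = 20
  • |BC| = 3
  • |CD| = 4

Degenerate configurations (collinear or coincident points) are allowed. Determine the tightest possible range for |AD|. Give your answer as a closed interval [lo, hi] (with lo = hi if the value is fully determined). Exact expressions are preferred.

|AD| ∈ [13, 27]  (≈ [13.0000, 27.0000])

|AB| ∈ {20}
|BC| ∈ {3}
|CD| ∈ {4}
|AC| ∈ [17, 23]
|BD| ∈ [1, 7]
|AD| ∈ [13, 27]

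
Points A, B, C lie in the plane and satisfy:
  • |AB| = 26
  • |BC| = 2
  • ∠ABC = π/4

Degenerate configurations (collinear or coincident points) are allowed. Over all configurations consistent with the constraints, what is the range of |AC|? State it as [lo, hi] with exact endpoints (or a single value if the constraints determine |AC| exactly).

|AB| ∈ {26}
|BC| ∈ {2}
|AC| ∈ {2·√(170 - 13·√(2))}

|AC| = 2·√(170 - 13·√(2))  (≈ 24.6264)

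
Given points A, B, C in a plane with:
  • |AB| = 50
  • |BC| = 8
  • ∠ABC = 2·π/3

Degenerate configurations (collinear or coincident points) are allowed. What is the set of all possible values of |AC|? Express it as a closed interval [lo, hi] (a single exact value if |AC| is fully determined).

|AC| = 2·√(741)  (≈ 54.4426)

|AB| ∈ {50}
|BC| ∈ {8}
|AC| ∈ {2·√(741)}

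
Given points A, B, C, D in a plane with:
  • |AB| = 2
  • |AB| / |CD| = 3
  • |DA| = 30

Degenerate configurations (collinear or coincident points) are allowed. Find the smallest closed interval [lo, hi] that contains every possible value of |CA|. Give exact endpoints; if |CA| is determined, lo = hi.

|CA| ∈ [88/3, 92/3]  (≈ [29.3333, 30.6667])

|AB| ∈ {2}
|AD| ∈ {30}
|CD| ∈ {2/3}
|BD| ∈ [28, 32]
|AC| ∈ [88/3, 92/3]
|BC| ∈ [82/3, 98/3]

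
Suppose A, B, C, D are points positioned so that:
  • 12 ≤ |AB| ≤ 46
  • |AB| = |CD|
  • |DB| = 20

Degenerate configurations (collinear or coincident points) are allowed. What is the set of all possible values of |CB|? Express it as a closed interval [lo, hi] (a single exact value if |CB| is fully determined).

|CB| ∈ [0, 66]  (≈ [0.0000, 66.0000])

|AB| ∈ [12, 46]
|BD| ∈ {20}
|CD| ∈ [12, 46]
|AD| ∈ [0, 66]
|BC| ∈ [0, 66]
|AC| ∈ [0, 112]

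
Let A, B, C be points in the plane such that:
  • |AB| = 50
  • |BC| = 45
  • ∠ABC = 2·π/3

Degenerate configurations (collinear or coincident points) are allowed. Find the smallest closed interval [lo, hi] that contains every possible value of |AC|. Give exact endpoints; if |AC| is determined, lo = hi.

|AB| ∈ {50}
|BC| ∈ {45}
|AC| ∈ {5·√(271)}

|AC| = 5·√(271)  (≈ 82.3104)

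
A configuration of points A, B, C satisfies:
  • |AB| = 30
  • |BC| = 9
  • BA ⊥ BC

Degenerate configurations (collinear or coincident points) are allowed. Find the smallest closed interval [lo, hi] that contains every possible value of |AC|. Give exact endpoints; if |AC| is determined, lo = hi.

|AB| ∈ {30}
|BC| ∈ {9}
|AC| ∈ {3·√(109)}

|AC| = 3·√(109)  (≈ 31.3209)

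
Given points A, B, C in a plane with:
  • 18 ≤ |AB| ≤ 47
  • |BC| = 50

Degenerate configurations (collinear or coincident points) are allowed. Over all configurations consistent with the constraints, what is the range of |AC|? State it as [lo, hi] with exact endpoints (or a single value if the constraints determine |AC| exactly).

|AC| ∈ [3, 97]  (≈ [3.0000, 97.0000])

|AB| ∈ [18, 47]
|BC| ∈ {50}
|AC| ∈ [3, 97]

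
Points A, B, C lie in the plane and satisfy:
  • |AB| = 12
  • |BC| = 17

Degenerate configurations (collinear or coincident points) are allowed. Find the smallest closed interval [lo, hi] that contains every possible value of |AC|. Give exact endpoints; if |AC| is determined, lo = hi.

|AC| ∈ [5, 29]  (≈ [5.0000, 29.0000])

|AB| ∈ {12}
|BC| ∈ {17}
|AC| ∈ [5, 29]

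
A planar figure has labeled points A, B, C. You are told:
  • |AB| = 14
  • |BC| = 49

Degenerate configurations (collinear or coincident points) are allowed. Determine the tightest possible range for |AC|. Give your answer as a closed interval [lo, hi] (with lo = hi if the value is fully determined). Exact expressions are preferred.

|AB| ∈ {14}
|BC| ∈ {49}
|AC| ∈ [35, 63]

|AC| ∈ [35, 63]  (≈ [35.0000, 63.0000])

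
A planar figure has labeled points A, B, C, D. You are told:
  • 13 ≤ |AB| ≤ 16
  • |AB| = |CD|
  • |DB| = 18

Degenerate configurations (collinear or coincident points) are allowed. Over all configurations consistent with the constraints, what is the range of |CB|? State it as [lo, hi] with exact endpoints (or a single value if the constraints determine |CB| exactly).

|AB| ∈ [13, 16]
|BD| ∈ {18}
|CD| ∈ [13, 16]
|AD| ∈ [2, 34]
|BC| ∈ [2, 34]
|AC| ∈ [0, 50]

|CB| ∈ [2, 34]  (≈ [2.0000, 34.0000])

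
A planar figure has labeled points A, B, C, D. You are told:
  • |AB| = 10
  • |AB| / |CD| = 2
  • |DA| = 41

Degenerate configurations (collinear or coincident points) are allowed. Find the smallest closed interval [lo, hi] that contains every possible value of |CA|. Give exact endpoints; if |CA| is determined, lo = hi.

|AB| ∈ {10}
|AD| ∈ {41}
|CD| ∈ {5}
|BD| ∈ [31, 51]
|AC| ∈ [36, 46]
|BC| ∈ [26, 56]

|CA| ∈ [36, 46]  (≈ [36.0000, 46.0000])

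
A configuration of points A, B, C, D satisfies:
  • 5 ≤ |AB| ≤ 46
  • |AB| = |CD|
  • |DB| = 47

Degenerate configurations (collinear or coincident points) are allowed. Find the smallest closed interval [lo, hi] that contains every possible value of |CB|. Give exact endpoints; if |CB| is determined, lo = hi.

|AB| ∈ [5, 46]
|BD| ∈ {47}
|CD| ∈ [5, 46]
|AD| ∈ [1, 93]
|BC| ∈ [1, 93]
|AC| ∈ [0, 139]

|CB| ∈ [1, 93]  (≈ [1.0000, 93.0000])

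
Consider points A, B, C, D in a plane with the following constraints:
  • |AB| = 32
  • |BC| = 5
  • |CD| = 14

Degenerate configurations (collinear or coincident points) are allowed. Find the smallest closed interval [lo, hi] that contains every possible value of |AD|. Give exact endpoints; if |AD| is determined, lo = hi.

|AB| ∈ {32}
|BC| ∈ {5}
|CD| ∈ {14}
|AC| ∈ [27, 37]
|BD| ∈ [9, 19]
|AD| ∈ [13, 51]

|AD| ∈ [13, 51]  (≈ [13.0000, 51.0000])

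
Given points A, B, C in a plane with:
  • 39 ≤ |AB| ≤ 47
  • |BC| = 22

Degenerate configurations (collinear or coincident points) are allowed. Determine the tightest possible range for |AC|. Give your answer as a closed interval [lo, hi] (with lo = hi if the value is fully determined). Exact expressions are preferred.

|AB| ∈ [39, 47]
|BC| ∈ {22}
|AC| ∈ [17, 69]

|AC| ∈ [17, 69]  (≈ [17.0000, 69.0000])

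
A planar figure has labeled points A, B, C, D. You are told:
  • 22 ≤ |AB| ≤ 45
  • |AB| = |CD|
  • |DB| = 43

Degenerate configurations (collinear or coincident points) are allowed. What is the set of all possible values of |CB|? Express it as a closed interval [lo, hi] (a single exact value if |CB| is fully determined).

|CB| ∈ [0, 88]  (≈ [0.0000, 88.0000])

|AB| ∈ [22, 45]
|BD| ∈ {43}
|CD| ∈ [22, 45]
|AD| ∈ [0, 88]
|BC| ∈ [0, 88]
|AC| ∈ [0, 133]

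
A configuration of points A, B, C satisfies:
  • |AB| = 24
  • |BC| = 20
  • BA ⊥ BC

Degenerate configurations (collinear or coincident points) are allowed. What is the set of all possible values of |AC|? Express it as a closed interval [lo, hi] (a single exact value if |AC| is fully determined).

|AC| = 4·√(61)  (≈ 31.2410)

|AB| ∈ {24}
|BC| ∈ {20}
|AC| ∈ {4·√(61)}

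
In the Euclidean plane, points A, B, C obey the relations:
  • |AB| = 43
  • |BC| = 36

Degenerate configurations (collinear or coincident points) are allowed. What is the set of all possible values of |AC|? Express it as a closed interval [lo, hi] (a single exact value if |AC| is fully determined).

|AB| ∈ {43}
|BC| ∈ {36}
|AC| ∈ [7, 79]

|AC| ∈ [7, 79]  (≈ [7.0000, 79.0000])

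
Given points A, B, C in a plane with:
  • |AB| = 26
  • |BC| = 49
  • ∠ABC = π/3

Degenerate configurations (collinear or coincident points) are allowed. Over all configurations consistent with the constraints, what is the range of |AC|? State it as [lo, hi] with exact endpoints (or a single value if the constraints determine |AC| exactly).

|AC| = √(1803)  (≈ 42.4617)

|AB| ∈ {26}
|BC| ∈ {49}
|AC| ∈ {√(1803)}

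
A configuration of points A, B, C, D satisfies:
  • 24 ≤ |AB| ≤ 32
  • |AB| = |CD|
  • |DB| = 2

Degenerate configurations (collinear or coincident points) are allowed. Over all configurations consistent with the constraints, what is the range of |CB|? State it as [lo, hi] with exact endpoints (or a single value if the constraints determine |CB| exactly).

|CB| ∈ [22, 34]  (≈ [22.0000, 34.0000])

|AB| ∈ [24, 32]
|BD| ∈ {2}
|CD| ∈ [24, 32]
|AD| ∈ [22, 34]
|BC| ∈ [22, 34]
|AC| ∈ [0, 66]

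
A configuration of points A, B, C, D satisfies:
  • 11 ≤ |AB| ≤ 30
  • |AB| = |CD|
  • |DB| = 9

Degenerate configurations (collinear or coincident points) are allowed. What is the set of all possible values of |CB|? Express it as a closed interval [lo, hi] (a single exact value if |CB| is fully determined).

|AB| ∈ [11, 30]
|BD| ∈ {9}
|CD| ∈ [11, 30]
|AD| ∈ [2, 39]
|BC| ∈ [2, 39]
|AC| ∈ [0, 69]

|CB| ∈ [2, 39]  (≈ [2.0000, 39.0000])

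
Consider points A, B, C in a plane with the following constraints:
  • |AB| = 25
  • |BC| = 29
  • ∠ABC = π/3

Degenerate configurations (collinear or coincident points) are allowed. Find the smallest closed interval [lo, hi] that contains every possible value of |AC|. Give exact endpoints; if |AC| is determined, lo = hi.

|AC| = √(741)  (≈ 27.2213)

|AB| ∈ {25}
|BC| ∈ {29}
|AC| ∈ {√(741)}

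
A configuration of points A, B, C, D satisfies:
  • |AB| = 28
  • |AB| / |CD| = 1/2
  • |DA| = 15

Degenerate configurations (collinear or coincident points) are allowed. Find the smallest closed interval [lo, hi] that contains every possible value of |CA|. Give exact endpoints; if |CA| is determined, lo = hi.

|AB| ∈ {28}
|AD| ∈ {15}
|CD| ∈ {56}
|BD| ∈ [13, 43]
|AC| ∈ [41, 71]
|BC| ∈ [13, 99]

|CA| ∈ [41, 71]  (≈ [41.0000, 71.0000])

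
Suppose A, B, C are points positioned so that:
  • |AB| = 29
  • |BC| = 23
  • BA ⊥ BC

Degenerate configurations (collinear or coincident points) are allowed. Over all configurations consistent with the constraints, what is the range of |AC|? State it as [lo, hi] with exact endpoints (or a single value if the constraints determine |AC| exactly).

|AC| = √(1370)  (≈ 37.0135)

|AB| ∈ {29}
|BC| ∈ {23}
|AC| ∈ {√(1370)}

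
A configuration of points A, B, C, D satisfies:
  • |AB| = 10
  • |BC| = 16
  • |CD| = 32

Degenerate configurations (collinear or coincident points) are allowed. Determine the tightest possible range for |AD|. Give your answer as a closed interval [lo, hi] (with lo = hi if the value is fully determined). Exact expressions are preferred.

|AD| ∈ [6, 58]  (≈ [6.0000, 58.0000])

|AB| ∈ {10}
|BC| ∈ {16}
|CD| ∈ {32}
|AC| ∈ [6, 26]
|BD| ∈ [16, 48]
|AD| ∈ [6, 58]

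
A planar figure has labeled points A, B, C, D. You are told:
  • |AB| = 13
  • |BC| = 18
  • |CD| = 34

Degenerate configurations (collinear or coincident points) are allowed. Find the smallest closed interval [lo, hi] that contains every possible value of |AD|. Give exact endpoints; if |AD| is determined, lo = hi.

|AB| ∈ {13}
|BC| ∈ {18}
|CD| ∈ {34}
|AC| ∈ [5, 31]
|BD| ∈ [16, 52]
|AD| ∈ [3, 65]

|AD| ∈ [3, 65]  (≈ [3.0000, 65.0000])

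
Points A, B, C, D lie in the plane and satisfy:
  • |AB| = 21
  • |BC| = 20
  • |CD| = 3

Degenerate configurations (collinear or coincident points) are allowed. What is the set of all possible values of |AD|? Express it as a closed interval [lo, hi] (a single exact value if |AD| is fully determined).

|AD| ∈ [0, 44]  (≈ [0.0000, 44.0000])

|AB| ∈ {21}
|BC| ∈ {20}
|CD| ∈ {3}
|AC| ∈ [1, 41]
|BD| ∈ [17, 23]
|AD| ∈ [0, 44]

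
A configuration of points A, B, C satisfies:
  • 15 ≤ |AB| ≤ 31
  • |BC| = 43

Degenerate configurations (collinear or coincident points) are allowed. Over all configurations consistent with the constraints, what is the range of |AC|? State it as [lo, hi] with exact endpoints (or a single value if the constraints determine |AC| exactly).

|AB| ∈ [15, 31]
|BC| ∈ {43}
|AC| ∈ [12, 74]

|AC| ∈ [12, 74]  (≈ [12.0000, 74.0000])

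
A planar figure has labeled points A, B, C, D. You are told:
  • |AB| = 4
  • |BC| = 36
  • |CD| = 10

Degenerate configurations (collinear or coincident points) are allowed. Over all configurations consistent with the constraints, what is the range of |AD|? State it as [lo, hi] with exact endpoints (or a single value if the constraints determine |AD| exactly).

|AD| ∈ [22, 50]  (≈ [22.0000, 50.0000])

|AB| ∈ {4}
|BC| ∈ {36}
|CD| ∈ {10}
|AC| ∈ [32, 40]
|BD| ∈ [26, 46]
|AD| ∈ [22, 50]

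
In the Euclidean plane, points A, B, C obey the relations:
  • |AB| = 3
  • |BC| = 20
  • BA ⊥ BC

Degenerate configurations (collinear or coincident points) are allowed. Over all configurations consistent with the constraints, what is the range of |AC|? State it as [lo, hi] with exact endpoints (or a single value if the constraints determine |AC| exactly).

|AC| = √(409)  (≈ 20.2237)

|AB| ∈ {3}
|BC| ∈ {20}
|AC| ∈ {√(409)}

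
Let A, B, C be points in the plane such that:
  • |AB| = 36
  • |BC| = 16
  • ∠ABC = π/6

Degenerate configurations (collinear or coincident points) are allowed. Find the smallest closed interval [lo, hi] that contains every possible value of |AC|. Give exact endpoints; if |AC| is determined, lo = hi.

|AC| = 4·√(97 - 36·√(3))  (≈ 23.5444)

|AB| ∈ {36}
|BC| ∈ {16}
|AC| ∈ {4·√(97 - 36·√(3))}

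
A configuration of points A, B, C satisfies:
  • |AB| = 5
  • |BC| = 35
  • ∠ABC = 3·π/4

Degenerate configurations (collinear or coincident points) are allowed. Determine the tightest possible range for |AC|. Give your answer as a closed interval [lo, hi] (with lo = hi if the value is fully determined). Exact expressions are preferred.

|AC| = 5·√(7·√(2) + 50)  (≈ 38.6974)

|AB| ∈ {5}
|BC| ∈ {35}
|AC| ∈ {5·√(7·√(2) + 50)}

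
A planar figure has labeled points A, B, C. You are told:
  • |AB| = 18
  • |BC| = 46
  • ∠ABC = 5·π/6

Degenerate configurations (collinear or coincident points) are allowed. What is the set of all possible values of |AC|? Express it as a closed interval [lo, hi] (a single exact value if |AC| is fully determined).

|AC| = 2·√(207·√(3) + 610)  (≈ 62.2426)

|AB| ∈ {18}
|BC| ∈ {46}
|AC| ∈ {2·√(207·√(3) + 610)}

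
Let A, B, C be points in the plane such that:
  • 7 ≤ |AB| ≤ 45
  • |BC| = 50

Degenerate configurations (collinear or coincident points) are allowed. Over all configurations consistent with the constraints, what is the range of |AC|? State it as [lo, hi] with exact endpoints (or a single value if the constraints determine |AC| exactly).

|AB| ∈ [7, 45]
|BC| ∈ {50}
|AC| ∈ [5, 95]

|AC| ∈ [5, 95]  (≈ [5.0000, 95.0000])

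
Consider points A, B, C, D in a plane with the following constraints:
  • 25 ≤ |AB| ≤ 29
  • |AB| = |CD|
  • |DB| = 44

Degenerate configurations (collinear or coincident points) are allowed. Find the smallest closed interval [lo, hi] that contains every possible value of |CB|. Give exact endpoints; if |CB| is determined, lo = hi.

|AB| ∈ [25, 29]
|BD| ∈ {44}
|CD| ∈ [25, 29]
|AD| ∈ [15, 73]
|BC| ∈ [15, 73]
|AC| ∈ [0, 102]

|CB| ∈ [15, 73]  (≈ [15.0000, 73.0000])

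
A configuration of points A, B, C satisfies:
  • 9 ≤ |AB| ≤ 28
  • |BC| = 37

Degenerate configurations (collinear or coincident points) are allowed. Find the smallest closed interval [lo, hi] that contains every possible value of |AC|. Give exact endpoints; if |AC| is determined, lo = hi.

|AC| ∈ [9, 65]  (≈ [9.0000, 65.0000])

|AB| ∈ [9, 28]
|BC| ∈ {37}
|AC| ∈ [9, 65]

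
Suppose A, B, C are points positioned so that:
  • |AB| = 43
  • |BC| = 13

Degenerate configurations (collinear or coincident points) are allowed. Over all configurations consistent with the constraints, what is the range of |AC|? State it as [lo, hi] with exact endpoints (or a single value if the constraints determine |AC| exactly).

|AB| ∈ {43}
|BC| ∈ {13}
|AC| ∈ [30, 56]

|AC| ∈ [30, 56]  (≈ [30.0000, 56.0000])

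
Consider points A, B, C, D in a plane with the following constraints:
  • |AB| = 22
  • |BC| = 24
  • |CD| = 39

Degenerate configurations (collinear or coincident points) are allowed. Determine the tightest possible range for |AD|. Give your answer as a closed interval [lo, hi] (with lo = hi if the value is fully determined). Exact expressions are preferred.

|AB| ∈ {22}
|BC| ∈ {24}
|CD| ∈ {39}
|AC| ∈ [2, 46]
|BD| ∈ [15, 63]
|AD| ∈ [0, 85]

|AD| ∈ [0, 85]  (≈ [0.0000, 85.0000])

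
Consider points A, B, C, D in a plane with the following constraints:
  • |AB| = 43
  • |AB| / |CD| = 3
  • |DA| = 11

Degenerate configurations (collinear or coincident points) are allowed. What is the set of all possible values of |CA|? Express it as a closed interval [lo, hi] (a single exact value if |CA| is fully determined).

|CA| ∈ [10/3, 76/3]  (≈ [3.3333, 25.3333])

|AB| ∈ {43}
|AD| ∈ {11}
|CD| ∈ {43/3}
|BD| ∈ [32, 54]
|AC| ∈ [10/3, 76/3]
|BC| ∈ [53/3, 205/3]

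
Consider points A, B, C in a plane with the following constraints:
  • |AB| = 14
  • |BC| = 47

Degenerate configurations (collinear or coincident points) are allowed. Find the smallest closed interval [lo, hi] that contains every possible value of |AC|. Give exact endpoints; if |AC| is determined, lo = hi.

|AC| ∈ [33, 61]  (≈ [33.0000, 61.0000])

|AB| ∈ {14}
|BC| ∈ {47}
|AC| ∈ [33, 61]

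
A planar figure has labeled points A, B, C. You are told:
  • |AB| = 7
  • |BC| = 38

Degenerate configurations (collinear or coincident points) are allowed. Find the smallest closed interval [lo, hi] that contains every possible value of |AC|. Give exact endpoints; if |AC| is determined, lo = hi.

|AC| ∈ [31, 45]  (≈ [31.0000, 45.0000])

|AB| ∈ {7}
|BC| ∈ {38}
|AC| ∈ [31, 45]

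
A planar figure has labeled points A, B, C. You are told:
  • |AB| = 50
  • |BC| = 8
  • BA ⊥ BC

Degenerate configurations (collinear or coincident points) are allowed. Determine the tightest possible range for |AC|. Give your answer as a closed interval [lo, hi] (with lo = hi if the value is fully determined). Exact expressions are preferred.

|AB| ∈ {50}
|BC| ∈ {8}
|AC| ∈ {2·√(641)}

|AC| = 2·√(641)  (≈ 50.6360)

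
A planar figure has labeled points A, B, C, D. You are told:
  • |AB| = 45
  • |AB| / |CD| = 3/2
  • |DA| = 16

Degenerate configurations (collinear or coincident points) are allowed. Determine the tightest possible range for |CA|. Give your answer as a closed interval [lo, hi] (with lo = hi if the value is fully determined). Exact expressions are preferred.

|CA| ∈ [14, 46]  (≈ [14.0000, 46.0000])

|AB| ∈ {45}
|AD| ∈ {16}
|CD| ∈ {30}
|BD| ∈ [29, 61]
|AC| ∈ [14, 46]
|BC| ∈ [0, 91]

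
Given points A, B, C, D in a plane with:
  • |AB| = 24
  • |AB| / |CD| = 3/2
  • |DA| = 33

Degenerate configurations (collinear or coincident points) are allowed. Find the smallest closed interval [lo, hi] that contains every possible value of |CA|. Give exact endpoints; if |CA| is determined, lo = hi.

|AB| ∈ {24}
|AD| ∈ {33}
|CD| ∈ {16}
|BD| ∈ [9, 57]
|AC| ∈ [17, 49]
|BC| ∈ [0, 73]

|CA| ∈ [17, 49]  (≈ [17.0000, 49.0000])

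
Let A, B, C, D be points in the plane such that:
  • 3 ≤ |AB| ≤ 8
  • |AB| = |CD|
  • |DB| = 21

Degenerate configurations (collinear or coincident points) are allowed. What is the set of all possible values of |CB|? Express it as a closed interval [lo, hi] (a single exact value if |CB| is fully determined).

|AB| ∈ [3, 8]
|BD| ∈ {21}
|CD| ∈ [3, 8]
|AD| ∈ [13, 29]
|BC| ∈ [13, 29]
|AC| ∈ [5, 37]

|CB| ∈ [13, 29]  (≈ [13.0000, 29.0000])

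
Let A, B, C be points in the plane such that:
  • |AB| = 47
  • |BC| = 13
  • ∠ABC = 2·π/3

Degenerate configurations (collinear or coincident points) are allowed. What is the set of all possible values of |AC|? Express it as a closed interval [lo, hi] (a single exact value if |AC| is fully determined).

|AC| = 7·√(61)  (≈ 54.6717)

|AB| ∈ {47}
|BC| ∈ {13}
|AC| ∈ {7·√(61)}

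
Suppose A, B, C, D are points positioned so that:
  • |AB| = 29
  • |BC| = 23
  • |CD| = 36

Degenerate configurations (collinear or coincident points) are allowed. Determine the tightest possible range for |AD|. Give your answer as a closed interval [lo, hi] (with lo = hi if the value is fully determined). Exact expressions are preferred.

|AD| ∈ [0, 88]  (≈ [0.0000, 88.0000])

|AB| ∈ {29}
|BC| ∈ {23}
|CD| ∈ {36}
|AC| ∈ [6, 52]
|BD| ∈ [13, 59]
|AD| ∈ [0, 88]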